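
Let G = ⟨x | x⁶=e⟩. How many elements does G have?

G is generated by a single element, so G is cyclic. The relator gives x⁶ = e and no smaller power is forced to be e, so the 6 powers {e, x, x², x³, x⁴, x⁵} are distinct. Hence |G| = 6.

Answer: 6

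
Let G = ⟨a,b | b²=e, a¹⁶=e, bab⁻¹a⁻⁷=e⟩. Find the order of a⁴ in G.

Compute successive powers until reaching e:
  (a⁴)¹ = a⁴, (a⁴)² = a⁸, (a⁴)³ = a¹², (a⁴)⁴ = e.
The smallest positive k with (a⁴)ᵏ = e is 4.

Answer: 4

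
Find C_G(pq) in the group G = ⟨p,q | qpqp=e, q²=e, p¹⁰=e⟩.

⟨pq⟩ ⊆ C_G(pq) since powers of pq commute with pq; so |C_G(pq)| ≥ |⟨pq⟩| = 2.
By orbit–stabilizer, |C_G(pq)| = |G| / |conj. class of pq| = 20 / 5 = 4.
The 4 elements commuting with pq are {e, p⁵, pq, p⁶q}.

Answer: {e, p⁵, pq, p⁶q}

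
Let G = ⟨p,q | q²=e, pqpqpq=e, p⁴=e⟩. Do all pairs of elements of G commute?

p·q = pq but q·p = qp, so p·q ≠ q·p and G is not abelian.

Answer: No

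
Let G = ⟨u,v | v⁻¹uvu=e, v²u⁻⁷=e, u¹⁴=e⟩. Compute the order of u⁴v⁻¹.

Compute successive powers until reaching e:
  (u⁴v⁻¹)¹ = u⁴v⁻¹, (u⁴v⁻¹)² = u⁷, (u⁴v⁻¹)³ = u⁴v, (u⁴v⁻¹)⁴ = e.
The smallest positive k with (u⁴v⁻¹)ᵏ = e is 4.

Answer: 4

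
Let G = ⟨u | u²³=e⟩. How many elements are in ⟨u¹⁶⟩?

|⟨u¹⁶⟩| equals the order of u¹⁶. Compute successive powers until reaching e:
  (u¹⁶)¹ = u¹⁶, (u¹⁶)² = u⁹, (u¹⁶)³ = u², (u¹⁶)⁴ = u¹⁸, (u¹⁶)⁵ = u¹¹, (u¹⁶)⁶ = u⁴, (u¹⁶)⁷ = u²⁰, (u¹⁶)⁸ = u¹³, (u¹⁶)⁹ = u⁶, (u¹⁶)¹⁰ = u²², (u¹⁶)¹¹ = u¹⁵, (u¹⁶)¹² = u⁸, (u¹⁶)¹³ = u, (u¹⁶)¹⁴ = u¹⁷, (u¹⁶)¹⁵ = u¹⁰, (u¹⁶)¹⁶ = u³, (u¹⁶)¹⁷ = u¹⁹, (u¹⁶)¹⁸ = u¹², (u¹⁶)¹⁹ = u⁵, (u¹⁶)²⁰ = u²¹, (u¹⁶)²¹ = u¹⁴, (u¹⁶)²² = u⁷, (u¹⁶)²³ = e.
The smallest positive k with (u¹⁶)ᵏ = e is 23, so |⟨u¹⁶⟩| = 23.

Answer: 23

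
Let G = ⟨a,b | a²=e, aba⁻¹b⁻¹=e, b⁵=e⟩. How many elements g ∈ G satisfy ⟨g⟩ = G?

G is cyclic of order 10. An element generates G iff its order is 10, and a cyclic group of order 10 has exactly φ(10) = 4 such elements.

Answer: 4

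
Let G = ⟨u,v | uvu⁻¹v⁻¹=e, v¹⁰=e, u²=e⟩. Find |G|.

Enumerate words in the generators, reducing via the relations: the distinct elements are
  {e, u, v, uv, v², v³, v⁴, v⁵, v⁶, v⁷, v⁸, v⁹, uv², uv³, uv⁴, uv⁵, uv⁶, uv⁷, uv⁸, uv⁹}.
No further products give new elements, so |G| = 20.

Answer: 20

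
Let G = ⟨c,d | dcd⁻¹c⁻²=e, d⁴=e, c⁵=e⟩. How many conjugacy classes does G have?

The conjugacy classes (representative and size) are:
  [e] (size 1), [c⁴] (size 4), [c²d] (size 5), [d²] (size 5), [c³d³] (size 5).
Class equation: 1 + 4 + 5 + 5 + 5 = 20 = |G|. So G has 5 conjugacy classes.

Answer: 5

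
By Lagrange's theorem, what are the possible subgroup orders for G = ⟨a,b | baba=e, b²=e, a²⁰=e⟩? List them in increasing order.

|G| = 40 = 2³ · 5. By Lagrange's theorem the order of any subgroup divides 40; the divisors of 40 are 1, 2, 4, 5, 8, 10, 20, 40.

Answer: 1, 2, 4, 5, 8, 10, 20, 40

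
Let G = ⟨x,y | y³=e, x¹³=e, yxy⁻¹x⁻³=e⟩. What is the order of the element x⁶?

Compute successive powers until reaching e:
  (x⁶)¹ = x⁶, (x⁶)² = x¹², (x⁶)³ = x⁵, (x⁶)⁴ = x¹¹, (x⁶)⁵ = x⁴, (x⁶)⁶ = x¹⁰, (x⁶)⁷ = x³, (x⁶)⁸ = x⁹, (x⁶)⁹ = x², (x⁶)¹⁰ = x⁸, (x⁶)¹¹ = x, (x⁶)¹² = x⁷, (x⁶)¹³ = e.
The smallest positive k with (x⁶)ᵏ = e is 13.

Answer: 13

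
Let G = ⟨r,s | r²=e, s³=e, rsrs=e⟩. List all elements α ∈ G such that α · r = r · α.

⟨r⟩ ⊆ C_G(r) since powers of r commute with r; so |C_G(r)| ≥ |⟨r⟩| = 2.
By orbit–stabilizer, |C_G(r)| = |G| / |conj. class of r| = 6 / 3 = 2.
The 2 elements commuting with r are {e, r}.

Answer: {e, r}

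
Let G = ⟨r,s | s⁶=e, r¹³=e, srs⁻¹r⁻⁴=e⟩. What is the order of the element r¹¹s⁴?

Compute successive powers until reaching e:
  (r¹¹s⁴)¹ = r¹¹s⁴, (r¹¹s⁴)² = r⁶s², (r¹¹s⁴)³ = e.
The smallest positive k with (r¹¹s⁴)ᵏ = e is 3.

Answer: 3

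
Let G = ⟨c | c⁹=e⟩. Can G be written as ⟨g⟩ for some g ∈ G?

|G| = 9. The element c has order 9 (its powers give 9 distinct elements), so ⟨c⟩ = G and G is cyclic.

Answer: Yes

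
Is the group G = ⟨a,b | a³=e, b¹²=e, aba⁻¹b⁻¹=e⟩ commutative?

Each pair of generators commutes: a·b = ab = b·a. Since the generators pairwise commute, every element of G commutes with every other, so G is abelian.

Answer: Yes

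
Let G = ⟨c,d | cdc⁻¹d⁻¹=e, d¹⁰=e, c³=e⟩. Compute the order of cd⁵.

Compute successive powers until reaching e:
  (cd⁵)¹ = cd⁵, (cd⁵)² = c², (cd⁵)³ = d⁵, (cd⁵)⁴ = c, (cd⁵)⁵ = c²d⁵, (cd⁵)⁶ = e.
The smallest positive k with (cd⁵)ᵏ = e is 6.

Answer: 6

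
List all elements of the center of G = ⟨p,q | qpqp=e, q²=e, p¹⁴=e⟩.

An element z ∈ Z(G) iff z commutes with every generator.
For example p⁷ is central: (p⁷)·p = p⁸ = p·(p⁷); (p⁷)·q = p⁷q = q·(p⁷).
Whereas p ∉ Z(G) since p·q = pq ≠ p¹³q = q·p.
Checking each of the 28 elements this way gives Z(G) = {e, p⁷}, of order 2.

Answer: {e, p⁷}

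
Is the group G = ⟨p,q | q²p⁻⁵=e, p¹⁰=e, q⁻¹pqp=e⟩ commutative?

p·q = pq but q·p = p⁴q⁻¹, so p·q ≠ q·p and G is not abelian.

Answer: No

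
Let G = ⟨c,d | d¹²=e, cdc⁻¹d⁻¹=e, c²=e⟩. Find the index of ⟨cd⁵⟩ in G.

First find ord(cd⁵) by computing successive powers:
  (cd⁵)¹ = cd⁵, (cd⁵)² = d¹⁰, (cd⁵)³ = cd³, (cd⁵)⁴ = d⁸, (cd⁵)⁵ = cd, (cd⁵)⁶ = d⁶, (cd⁵)⁷ = cd¹¹, (cd⁵)⁸ = d⁴, (cd⁵)⁹ = cd⁹, (cd⁵)¹⁰ = d², (cd⁵)¹¹ = cd⁷, (cd⁵)¹² = e.
So |⟨cd⁵⟩| = ord(cd⁵) = 12. With |G| = 24, by Lagrange [G : ⟨cd⁵⟩] = 24/12 = 2.

Answer: 2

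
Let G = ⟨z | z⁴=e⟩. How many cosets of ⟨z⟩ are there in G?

First find ord(z) by computing successive powers:
  z¹ = z, z² = z², z³ = z³, z⁴ = e.
So |⟨z⟩| = ord(z) = 4. With |G| = 4, by Lagrange [G : ⟨z⟩] = 4/4 = 1.

Answer: 1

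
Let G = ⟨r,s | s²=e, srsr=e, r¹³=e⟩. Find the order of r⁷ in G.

Compute successive powers until reaching e:
  (r⁷)¹ = r⁷, (r⁷)² = r, (r⁷)³ = r⁸, (r⁷)⁴ = r², (r⁷)⁵ = r⁹, (r⁷)⁶ = r³, (r⁷)⁷ = r¹⁰, (r⁷)⁸ = r⁴, (r⁷)⁹ = r¹¹, (r⁷)¹⁰ = r⁵, (r⁷)¹¹ = r¹², (r⁷)¹² = r⁶, (r⁷)¹³ = e.
The smallest positive k with (r⁷)ᵏ = e is 13.

Answer: 13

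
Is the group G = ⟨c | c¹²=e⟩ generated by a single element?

|G| = 12. The element c has order 12 (its powers give 12 distinct elements), so ⟨c⟩ = G and G is cyclic.

Answer: Yes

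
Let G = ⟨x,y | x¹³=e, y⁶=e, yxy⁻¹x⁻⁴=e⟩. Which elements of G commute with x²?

⟨x²⟩ ⊆ C_G(x²) since powers of x² commute with x²; so |C_G(x²)| ≥ |⟨x²⟩| = 13.
By orbit–stabilizer, |C_G(x²)| = |G| / |conj. class of x²| = 78 / 6 = 13.
The 13 elements commuting with x² are {e, x, x², x³, x⁴, x⁵, x⁶, x⁷, x⁸, x⁹, x¹⁰, x¹¹, x¹²}.

Answer: {e, x, x², x³, x⁴, x⁵, x⁶, x⁷, x⁸, x⁹, x¹⁰, x¹¹, x¹²}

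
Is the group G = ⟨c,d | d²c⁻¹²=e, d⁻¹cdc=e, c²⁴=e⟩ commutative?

c·d = cd but d·c = c¹¹d⁻¹, so c·d ≠ d·c and G is not abelian.

Answer: No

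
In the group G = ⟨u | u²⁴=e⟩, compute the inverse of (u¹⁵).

The order of (u¹⁵) is 8 (smallest k with (u¹⁵)ᵏ = e), so (u¹⁵)⁻¹ = (u¹⁵)⁷ = u⁹.
Check: (u¹⁵) · (u⁹) → (u¹⁵) · u⁹ = e, giving e as required.

Answer: u⁹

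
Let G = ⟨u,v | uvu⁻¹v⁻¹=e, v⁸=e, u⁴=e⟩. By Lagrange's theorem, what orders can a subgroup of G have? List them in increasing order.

|G| = 32 = 2⁵. By Lagrange's theorem the order of any subgroup divides 32; the divisors of 32 are 1, 2, 4, 8, 16, 32.

Answer: 1, 2, 4, 8, 16, 32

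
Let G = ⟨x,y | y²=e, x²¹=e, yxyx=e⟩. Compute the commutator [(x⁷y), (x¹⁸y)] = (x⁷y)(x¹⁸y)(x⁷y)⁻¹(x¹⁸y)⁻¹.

[(x⁷y), (x¹⁸y)] = (x⁷y)·(x¹⁸y)·(x⁷y)⁻¹·(x¹⁸y)⁻¹.
  (x⁷y) · (x¹⁸y) = x¹⁰
  (x¹⁰) · (x⁷y) = x¹⁷y
  (x¹⁷y) · (x¹⁸y) = x²⁰

Answer: x²⁰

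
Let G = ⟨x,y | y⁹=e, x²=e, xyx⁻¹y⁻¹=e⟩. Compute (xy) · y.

Compute (xy) · y by multiplying left to right and reducing via the relations at each step:
  (xy) · y = xy²

Answer: xy²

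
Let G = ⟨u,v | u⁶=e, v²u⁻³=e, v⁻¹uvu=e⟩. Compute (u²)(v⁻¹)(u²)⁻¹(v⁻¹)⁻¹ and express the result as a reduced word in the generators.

[(u²), (v⁻¹)] = (u²)·(v⁻¹)·(u²)⁻¹·(v⁻¹)⁻¹.
  (u²) · (v⁻¹) = u²v⁻¹
  (u²v⁻¹) · (u⁴) = uv
  (uv) · v = u⁴

Answer: u⁴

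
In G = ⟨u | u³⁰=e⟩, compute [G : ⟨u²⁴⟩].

First find ord(u²⁴) by computing successive powers:
  (u²⁴)¹ = u²⁴, (u²⁴)² = u¹⁸, (u²⁴)³ = u¹², (u²⁴)⁴ = u⁶, (u²⁴)⁵ = e.
So |⟨u²⁴⟩| = ord(u²⁴) = 5. With |G| = 30, by Lagrange [G : ⟨u²⁴⟩] = 30/5 = 6.

Answer: 6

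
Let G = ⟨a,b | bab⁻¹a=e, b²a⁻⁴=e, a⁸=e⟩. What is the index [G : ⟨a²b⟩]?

First find ord(a²b) by computing successive powers:
  (a²b)¹ = a²b, (a²b)² = a⁴, (a²b)³ = a²b⁻¹, (a²b)⁴ = e.
So |⟨a²b⟩| = ord(a²b) = 4. With |G| = 16, by Lagrange [G : ⟨a²b⟩] = 16/4 = 4.

Answer: 4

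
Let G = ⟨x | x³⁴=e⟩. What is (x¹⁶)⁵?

Compute successive powers of (x¹⁶), reducing at each step:
  (x¹⁶)²: (x¹⁶) · x¹⁶ = x³²
  (x¹⁶)³: (x³²) · x¹⁶ = x¹⁴
  (x¹⁶)⁴: (x¹⁴) · x¹⁶ = x³⁰
  (x¹⁶)⁵: (x³⁰) · x¹⁶ = x¹²

Answer: x¹²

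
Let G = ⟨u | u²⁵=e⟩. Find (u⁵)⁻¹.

The order of (u⁵) is 5 (smallest k with (u⁵)ᵏ = e), so (u⁵)⁻¹ = (u⁵)⁴ = u²⁰.
Check: (u⁵) · (u²⁰) → (u⁵) · u²⁰ = e, giving e as required.

Answer: u²⁰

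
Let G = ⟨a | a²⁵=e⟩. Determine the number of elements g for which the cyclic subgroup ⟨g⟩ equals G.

G is cyclic of order 25. An element generates G iff its order is 25, and a cyclic group of order 25 has exactly φ(25) = 20 such elements.

Answer: 20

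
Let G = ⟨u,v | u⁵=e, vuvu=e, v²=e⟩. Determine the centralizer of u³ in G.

⟨u³⟩ ⊆ C_G(u³) since powers of u³ commute with u³; so |C_G(u³)| ≥ |⟨u³⟩| = 5.
By orbit–stabilizer, |C_G(u³)| = |G| / |conj. class of u³| = 10 / 2 = 5.
The 5 elements commuting with u³ are {e, u, u², u³, u⁴}.

Answer: {e, u, u², u³, u⁴}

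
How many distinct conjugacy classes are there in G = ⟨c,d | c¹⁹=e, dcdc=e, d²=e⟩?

The conjugacy classes (representative and size) are:
  [e] (size 1), [c¹⁸] (size 2), [c²] (size 2), [c¹⁶] (size 2), [c⁴] (size 2), [c¹⁴] (size 2), [c¹³] (size 2), [c¹²] (size 2), [c⁸] (size 2), [c⁹] (size 2), [d] (size 19).
Class equation: 1 + 2 + 2 + 2 + 2 + 2 + 2 + 2 + 2 + 2 + 19 = 38 = |G|. So G has 11 conjugacy classes.

Answer: 11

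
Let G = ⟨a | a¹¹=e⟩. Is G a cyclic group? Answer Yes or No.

|G| = 11. The element a has order 11 (its powers give 11 distinct elements), so ⟨a⟩ = G and G is cyclic.

Answer: Yes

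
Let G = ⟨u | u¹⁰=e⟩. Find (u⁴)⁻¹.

The order of (u⁴) is 5 (smallest k with (u⁴)ᵏ = e), so (u⁴)⁻¹ = (u⁴)⁴ = u⁶.
Check: (u⁴) · (u⁶) → (u⁴) · u⁶ = e, giving e as required.

Answer: u⁶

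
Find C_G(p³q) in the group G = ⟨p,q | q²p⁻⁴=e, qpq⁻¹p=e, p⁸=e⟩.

⟨p³q⟩ ⊆ C_G(p³q) since powers of p³q commute with p³q; so |C_G(p³q)| ≥ |⟨p³q⟩| = 4.
By orbit–stabilizer, |C_G(p³q)| = |G| / |conj. class of p³q| = 16 / 4 = 4.
The 4 elements commuting with p³q are {e, p⁴, p³q⁻¹, p³q}.

Answer: {e, p⁴, p³q⁻¹, p³q}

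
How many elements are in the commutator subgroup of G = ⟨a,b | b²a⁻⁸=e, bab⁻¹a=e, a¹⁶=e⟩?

G' = [G, G] is generated by all commutators. The generator-pair commutators are: [a, b] = a².
The subgroup they normally generate is {e, a², a⁴, a⁶, a⁸, a¹⁰, a¹², a¹⁴}, of order 8.
Check: |G/G'| = 32/8 = 4 is the order of the abelianisation.

Answer: 8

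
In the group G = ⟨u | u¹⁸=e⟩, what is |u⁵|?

Compute successive powers until reaching e:
  (u⁵)¹ = u⁵, (u⁵)² = u¹⁰, (u⁵)³ = u¹⁵, (u⁵)⁴ = u², (u⁵)⁵ = u⁷, (u⁵)⁶ = u¹², (u⁵)⁷ = u¹⁷, (u⁵)⁸ = u⁴, (u⁵)⁹ = u⁹, (u⁵)¹⁰ = u¹⁴, (u⁵)¹¹ = u, (u⁵)¹² = u⁶, (u⁵)¹³ = u¹¹, (u⁵)¹⁴ = u¹⁶, (u⁵)¹⁵ = u³, (u⁵)¹⁶ = u⁸, (u⁵)¹⁷ = u¹³, (u⁵)¹⁸ = e.
The smallest positive k with (u⁵)ᵏ = e is 18.

Answer: 18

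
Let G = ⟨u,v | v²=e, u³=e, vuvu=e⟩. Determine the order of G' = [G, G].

G' = [G, G] is generated by all commutators. The generator-pair commutators are: [u, v] = u².
The subgroup they normally generate is {e, u, u²}, of order 3.
Check: |G/G'| = 6/3 = 2 is the order of the abelianisation.

Answer: 3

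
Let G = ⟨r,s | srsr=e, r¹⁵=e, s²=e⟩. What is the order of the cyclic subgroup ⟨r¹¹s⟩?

|⟨r¹¹s⟩| equals the order of r¹¹s. Compute successive powers until reaching e:
  (r¹¹s)¹ = r¹¹s, (r¹¹s)² = e.
The smallest positive k with (r¹¹s)ᵏ = e is 2, so |⟨r¹¹s⟩| = 2.

Answer: 2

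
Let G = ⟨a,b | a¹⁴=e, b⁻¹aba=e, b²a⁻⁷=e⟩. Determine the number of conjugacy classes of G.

The conjugacy classes (representative and size) are:
  [e] (size 1), [a¹³] (size 2), [a¹²] (size 2), [a¹¹] (size 2), [a⁴] (size 2), [a⁵] (size 2), [a⁸] (size 2), [a⁷] (size 1), [a⁵b⁻¹] (size 7), [a⁵b] (size 7).
Class equation: 1 + 2 + 2 + 2 + 2 + 2 + 2 + 1 + 7 + 7 = 28 = |G|. So G has 10 conjugacy classes.

Answer: 10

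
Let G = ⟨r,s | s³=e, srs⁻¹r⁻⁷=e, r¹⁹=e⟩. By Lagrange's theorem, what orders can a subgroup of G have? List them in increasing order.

|G| = 57 = 3 · 19. By Lagrange's theorem the order of any subgroup divides 57; the divisors of 57 are 1, 3, 19, 57.

Answer: 1, 3, 19, 57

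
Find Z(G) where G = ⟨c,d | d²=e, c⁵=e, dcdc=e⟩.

An element z ∈ Z(G) iff z commutes with every generator.
For example e is central: e·c = c = c·e; e·d = d = d·e.
Whereas c ∉ Z(G) since c·d = cd ≠ c⁴d = d·c.
Checking each of the 10 elements this way gives Z(G) = {e}, of order 1.

Answer: {e}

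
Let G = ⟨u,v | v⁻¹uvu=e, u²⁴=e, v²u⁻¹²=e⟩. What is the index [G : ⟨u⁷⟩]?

First find ord(u⁷) by computing successive powers:
  (u⁷)¹ = u⁷, (u⁷)² = u¹⁴, (u⁷)³ = u²¹, (u⁷)⁴ = u⁴, (u⁷)⁵ = u¹¹, (u⁷)⁶ = u¹⁸, (u⁷)⁷ = u, (u⁷)⁸ = u⁸, (u⁷)⁹ = u¹⁵, (u⁷)¹⁰ = u²², (u⁷)¹¹ = u⁵, (u⁷)¹² = u¹², (u⁷)¹³ = u¹⁹, (u⁷)¹⁴ = u², (u⁷)¹⁵ = u⁹, (u⁷)¹⁶ = u¹⁶, (u⁷)¹⁷ = u²³, (u⁷)¹⁸ = u⁶, (u⁷)¹⁹ = u¹³, (u⁷)²⁰ = u²⁰, (u⁷)²¹ = u³, (u⁷)²² = u¹⁰, (u⁷)²³ = u¹⁷, (u⁷)²⁴ = e.
So |⟨u⁷⟩| = ord(u⁷) = 24. With |G| = 48, by Lagrange [G : ⟨u⁷⟩] = 48/24 = 2.

Answer: 2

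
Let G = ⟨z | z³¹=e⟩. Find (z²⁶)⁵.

Compute successive powers of (z²⁶), reducing at each step:
  (z²⁶)²: (z²⁶) · z²⁶ = z²¹
  (z²⁶)³: (z²¹) · z²⁶ = z¹⁶
  (z²⁶)⁴: (z¹⁶) · z²⁶ = z¹¹
  (z²⁶)⁵: (z¹¹) · z²⁶ = z⁶

Answer: z⁶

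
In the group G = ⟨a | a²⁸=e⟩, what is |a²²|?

Compute successive powers until reaching e:
  (a²²)¹ = a²², (a²²)² = a¹⁶, (a²²)³ = a¹⁰, (a²²)⁴ = a⁴, (a²²)⁵ = a²⁶, (a²²)⁶ = a²⁰, (a²²)⁷ = a¹⁴, (a²²)⁸ = a⁸, (a²²)⁹ = a², (a²²)¹⁰ = a²⁴, (a²²)¹¹ = a¹⁸, (a²²)¹² = a¹², (a²²)¹³ = a⁶, (a²²)¹⁴ = e.
The smallest positive k with (a²²)ᵏ = e is 14.

Answer: 14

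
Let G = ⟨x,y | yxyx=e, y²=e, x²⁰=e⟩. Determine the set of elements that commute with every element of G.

An element z ∈ Z(G) iff z commutes with every generator.
For example x¹⁰ is central: (x¹⁰)·x = x¹¹ = x·(x¹⁰); (x¹⁰)·y = x¹⁰y = y·(x¹⁰).
Whereas x ∉ Z(G) since x·y = xy ≠ x¹⁹y = y·x.
Checking each of the 40 elements this way gives Z(G) = {e, x¹⁰}, of order 2.

Answer: {e, x¹⁰}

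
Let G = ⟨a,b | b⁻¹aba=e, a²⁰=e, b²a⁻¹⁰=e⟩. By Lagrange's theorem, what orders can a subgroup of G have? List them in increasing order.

|G| = 40 = 2³ · 5. By Lagrange's theorem the order of any subgroup divides 40; the divisors of 40 are 1, 2, 4, 5, 8, 10, 20, 40.

Answer: 1, 2, 4, 5, 8, 10, 20, 40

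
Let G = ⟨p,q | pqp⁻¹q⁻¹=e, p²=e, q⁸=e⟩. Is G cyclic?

|G| = 16, but the maximum element order in G is 8 < 16. No single element generates all of G, so G is not cyclic.

Answer: No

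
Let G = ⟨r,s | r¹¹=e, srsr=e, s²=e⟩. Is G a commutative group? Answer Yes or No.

r·s = rs but s·r = r¹⁰s, so r·s ≠ s·r and G is not abelian.

Answer: No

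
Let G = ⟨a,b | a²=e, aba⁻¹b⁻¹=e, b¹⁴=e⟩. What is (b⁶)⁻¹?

The order of (b⁶) is 7 (smallest k with (b⁶)ᵏ = e), so (b⁶)⁻¹ = (b⁶)⁶ = b⁸.
Check: (b⁶) · (b⁸) → (b⁶) · b⁸ = e, giving e as required.

Answer: b⁸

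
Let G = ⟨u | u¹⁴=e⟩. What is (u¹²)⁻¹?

The order of (u¹²) is 7 (smallest k with (u¹²)ᵏ = e), so (u¹²)⁻¹ = (u¹²)⁶ = u².
Check: (u¹²) · (u²) → (u¹²) · u² = e, giving e as required.

Answer: u²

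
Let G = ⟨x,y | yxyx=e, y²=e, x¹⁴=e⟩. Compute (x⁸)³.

Compute successive powers of (x⁸), reducing at each step:
  (x⁸)²: (x⁸) · x⁸ = x²
  (x⁸)³: (x²) · x⁸ = x¹⁰

Answer: x¹⁰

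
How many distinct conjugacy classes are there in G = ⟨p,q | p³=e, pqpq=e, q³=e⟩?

The conjugacy classes (representative and size) are:
  [e] (size 1), [qp²] (size 4), [q²p] (size 4), [p²q²] (size 3).
Class equation: 1 + 4 + 4 + 3 = 12 = |G|. So G has 4 conjugacy classes.

Answer: 4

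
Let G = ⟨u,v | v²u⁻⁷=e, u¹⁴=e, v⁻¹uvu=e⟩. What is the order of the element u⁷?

Compute successive powers until reaching e:
  (u⁷)¹ = u⁷, (u⁷)² = e.
The smallest positive k with (u⁷)ᵏ = e is 2.

Answer: 2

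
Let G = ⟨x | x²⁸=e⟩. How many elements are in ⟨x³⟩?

|⟨x³⟩| equals the order of x³. Compute successive powers until reaching e:
  (x³)¹ = x³, (x³)² = x⁶, (x³)³ = x⁹, (x³)⁴ = x¹², (x³)⁵ = x¹⁵, (x³)⁶ = x¹⁸, (x³)⁷ = x²¹, (x³)⁸ = x²⁴, (x³)⁹ = x²⁷, (x³)¹⁰ = x², (x³)¹¹ = x⁵, (x³)¹² = x⁸, (x³)¹³ = x¹¹, (x³)¹⁴ = x¹⁴, (x³)¹⁵ = x¹⁷, (x³)¹⁶ = x²⁰, (x³)¹⁷ = x²³, (x³)¹⁸ = x²⁶, (x³)¹⁹ = x, (x³)²⁰ = x⁴, (x³)²¹ = x⁷, (x³)²² = x¹⁰, (x³)²³ = x¹³, (x³)²⁴ = x¹⁶, (x³)²⁵ = x¹⁹, (x³)²⁶ = x²², (x³)²⁷ = x²⁵, (x³)²⁸ = e.
The smallest positive k with (x³)ᵏ = e is 28, so |⟨x³⟩| = 28.

Answer: 28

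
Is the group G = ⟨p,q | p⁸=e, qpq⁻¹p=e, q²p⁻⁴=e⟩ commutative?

p·q = pq but q·p = p³q⁻¹, so p·q ≠ q·p and G is not abelian.

Answer: No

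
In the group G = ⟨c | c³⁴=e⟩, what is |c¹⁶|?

Compute successive powers until reaching e:
  (c¹⁶)¹ = c¹⁶, (c¹⁶)² = c³², (c¹⁶)³ = c¹⁴, (c¹⁶)⁴ = c³⁰, (c¹⁶)⁵ = c¹², (c¹⁶)⁶ = c²⁸, (c¹⁶)⁷ = c¹⁰, (c¹⁶)⁸ = c²⁶, (c¹⁶)⁹ = c⁸, (c¹⁶)¹⁰ = c²⁴, (c¹⁶)¹¹ = c⁶, (c¹⁶)¹² = c²², (c¹⁶)¹³ = c⁴, (c¹⁶)¹⁴ = c²⁰, (c¹⁶)¹⁵ = c², (c¹⁶)¹⁶ = c¹⁸, (c¹⁶)¹⁷ = e.
The smallest positive k with (c¹⁶)ᵏ = e is 17.

Answer: 17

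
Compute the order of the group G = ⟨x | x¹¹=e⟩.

G is generated by a single element, so G is cyclic. The relator gives x¹¹ = e and no smaller power is forced to be e, so the 11 powers {e, x, x², x³, x⁴, x⁵, x⁶, x⁷, x⁸, x⁹, x¹⁰} are distinct. Hence |G| = 11.

Answer: 11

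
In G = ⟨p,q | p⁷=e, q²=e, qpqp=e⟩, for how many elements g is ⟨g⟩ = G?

⟨g⟩ = G would require ord(g) = |G| = 14, but the maximum element order in G is 7 < 14. So G is not cyclic and no single element generates it: the count is 0.

Answer: 0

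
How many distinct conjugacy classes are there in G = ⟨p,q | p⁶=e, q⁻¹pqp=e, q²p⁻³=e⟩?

The conjugacy classes (representative and size) are:
  [e] (size 1), [p] (size 2), [p²] (size 2), [p³] (size 1), [pq⁻¹] (size 3), [p²q⁻¹] (size 3).
Class equation: 1 + 2 + 2 + 1 + 3 + 3 = 12 = |G|. So G has 6 conjugacy classes.

Answer: 6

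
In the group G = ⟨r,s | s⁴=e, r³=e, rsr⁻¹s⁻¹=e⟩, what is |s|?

Compute successive powers until reaching e:
  s¹ = s, s² = s², s³ = s³, s⁴ = e.
The smallest positive k with sᵏ = e is 4.

Answer: 4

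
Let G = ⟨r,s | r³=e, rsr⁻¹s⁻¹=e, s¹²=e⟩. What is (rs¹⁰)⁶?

Compute successive powers of (rs¹⁰), reducing at each step:
  (rs¹⁰)²: (rs¹⁰) · r = r²s¹⁰;   (r²s¹⁰) · s¹⁰ = r²s⁸
  (rs¹⁰)³: (r²s⁸) · r = s⁸;   (s⁸) · s¹⁰ = s⁶
  (rs¹⁰)⁴: (s⁶) · r = rs⁶;   (rs⁶) · s¹⁰ = rs⁴
  (rs¹⁰)⁵: (rs⁴) · r = r²s⁴;   (r²s⁴) · s¹⁰ = r²s²
  (rs¹⁰)⁶: (r²s²) · r = s²;   (s²) · s¹⁰ = e

Answer: e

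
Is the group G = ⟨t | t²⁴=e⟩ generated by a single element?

|G| = 24. The element t has order 24 (its powers give 24 distinct elements), so ⟨t⟩ = G and G is cyclic.

Answer: Yes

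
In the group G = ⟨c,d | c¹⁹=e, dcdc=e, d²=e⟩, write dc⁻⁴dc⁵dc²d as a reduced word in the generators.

Multiply left to right, reducing at each step:
  d · c⁻⁴ = c⁴d
  (c⁴d) · d = c⁴
  (c⁴) · c⁵ = c⁹
  (c⁹) · d = c⁹d
  (c⁹d) · c² = c⁷d
  (c⁷d) · d = c⁷

Answer: c⁷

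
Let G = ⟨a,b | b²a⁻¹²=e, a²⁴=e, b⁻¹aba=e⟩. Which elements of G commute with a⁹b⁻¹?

⟨a⁹b⁻¹⟩ ⊆ C_G(a⁹b⁻¹) since powers of a⁹b⁻¹ commute with a⁹b⁻¹; so |C_G(a⁹b⁻¹)| ≥ |⟨a⁹b⁻¹⟩| = 4.
By orbit–stabilizer, |C_G(a⁹b⁻¹)| = |G| / |conj. class of a⁹b⁻¹| = 48 / 12 = 4.
The 4 elements commuting with a⁹b⁻¹ are {e, a¹², a⁹b, a⁹b⁻¹}.

Answer: {e, a¹², a⁹b, a⁹b⁻¹}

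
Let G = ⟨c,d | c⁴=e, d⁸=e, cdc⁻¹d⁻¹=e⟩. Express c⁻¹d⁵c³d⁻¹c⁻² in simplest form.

Multiply left to right, reducing at each step:
  (c³) · d⁵ = c³d⁵
  (c³d⁵) · c³ = c²d⁵
  (c²d⁵) · d⁻¹ = c²d⁴
  (c²d⁴) · c⁻² = d⁴

Answer: d⁴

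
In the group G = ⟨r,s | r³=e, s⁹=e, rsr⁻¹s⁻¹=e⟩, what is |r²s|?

Compute successive powers until reaching e:
  (r²s)¹ = r²s, (r²s)² = rs², (r²s)³ = s³, (r²s)⁴ = r²s⁴, (r²s)⁵ = rs⁵, (r²s)⁶ = s⁶, (r²s)⁷ = r²s⁷, (r²s)⁸ = rs⁸, (r²s)⁹ = e.
The smallest positive k with (r²s)ᵏ = e is 9.

Answer: 9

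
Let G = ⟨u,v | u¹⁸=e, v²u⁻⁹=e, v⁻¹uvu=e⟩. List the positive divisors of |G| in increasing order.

|G| = 36 = 2² · 3². By Lagrange's theorem the order of any subgroup divides 36; the divisors of 36 are 1, 2, 3, 4, 6, 9, 12, 18, 36.

Answer: 1, 2, 3, 4, 6, 9, 12, 18, 36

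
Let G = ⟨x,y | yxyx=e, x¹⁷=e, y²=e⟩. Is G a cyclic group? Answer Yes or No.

Every cyclic group is abelian. But x·y = xy while y·x = x¹⁶y, so x·y ≠ y·x and G is not abelian. Hence G is not cyclic.

Answer: No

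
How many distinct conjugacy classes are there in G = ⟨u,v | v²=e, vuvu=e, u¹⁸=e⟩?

The conjugacy classes (representative and size) are:
  [e] (size 1), [u] (size 2), [u²] (size 2), [u³] (size 2), [u¹⁴] (size 2), [u⁵] (size 2), [u¹²] (size 2), [u⁷] (size 2), [u¹⁰] (size 2), [u⁹] (size 1), [u¹⁰v] (size 9), [uv] (size 9).
Class equation: 1 + 2 + 2 + 2 + 2 + 2 + 2 + 2 + 2 + 1 + 9 + 9 = 36 = |G|. So G has 12 conjugacy classes.

Answer: 12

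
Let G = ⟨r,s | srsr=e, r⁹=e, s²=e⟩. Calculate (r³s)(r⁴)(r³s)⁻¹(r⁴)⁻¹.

[(r³s), (r⁴)] = (r³s)·(r⁴)·(r³s)⁻¹·(r⁴)⁻¹.
  (r³s) · (r⁴) = r⁸s
  (r⁸s) · (r³s) = r⁵
  (r⁵) · (r⁵) = r

Answer: r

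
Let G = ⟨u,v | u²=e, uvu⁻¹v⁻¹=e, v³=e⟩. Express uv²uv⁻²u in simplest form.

Multiply left to right, reducing at each step:
  u · v² = uv²
  (uv²) · u = v²
  (v²) · v⁻² = e
  e · u = u

Answer: u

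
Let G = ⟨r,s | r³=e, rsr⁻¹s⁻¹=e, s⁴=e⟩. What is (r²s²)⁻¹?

The order of (r²s²) is 6 (smallest k with (r²s²)ᵏ = e), so (r²s²)⁻¹ = (r²s²)⁵ = rs².
Check: (r²s²) · (rs²) → (r²s²) · r = s²;   (s²) · s² = e, giving e as required.

Answer: rs²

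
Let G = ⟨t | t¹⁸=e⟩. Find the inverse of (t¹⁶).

The order of (t¹⁶) is 9 (smallest k with (t¹⁶)ᵏ = e), so (t¹⁶)⁻¹ = (t¹⁶)⁸ = t².
Check: (t¹⁶) · (t²) → (t¹⁶) · t² = e, giving e as required.

Answer: t²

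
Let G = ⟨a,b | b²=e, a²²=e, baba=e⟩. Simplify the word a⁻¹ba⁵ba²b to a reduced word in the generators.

Multiply left to right, reducing at each step:
  (a²¹) · b = a²¹b
  (a²¹b) · a⁵ = a¹⁶b
  (a¹⁶b) · b = a¹⁶
  (a¹⁶) · a² = a¹⁸
  (a¹⁸) · b = a¹⁸b

Answer: a¹⁸b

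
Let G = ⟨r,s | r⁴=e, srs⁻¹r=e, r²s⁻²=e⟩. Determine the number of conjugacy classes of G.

The conjugacy classes (representative and size) are:
  [e] (size 1), [r³] (size 2), [r²] (size 1), [s⁻¹] (size 2), [rs] (size 2).
Class equation: 1 + 2 + 1 + 2 + 2 = 8 = |G|. So G has 5 conjugacy classes.

Answer: 5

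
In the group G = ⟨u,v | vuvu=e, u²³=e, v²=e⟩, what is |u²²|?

Compute successive powers until reaching e:
  (u²²)¹ = u²², (u²²)² = u²¹, (u²²)³ = u²⁰, (u²²)⁴ = u¹⁹, (u²²)⁵ = u¹⁸, (u²²)⁶ = u¹⁷, (u²²)⁷ = u¹⁶, (u²²)⁸ = u¹⁵, (u²²)⁹ = u¹⁴, (u²²)¹⁰ = u¹³, (u²²)¹¹ = u¹², (u²²)¹² = u¹¹, (u²²)¹³ = u¹⁰, (u²²)¹⁴ = u⁹, (u²²)¹⁵ = u⁸, (u²²)¹⁶ = u⁷, (u²²)¹⁷ = u⁶, (u²²)¹⁸ = u⁵, (u²²)¹⁹ = u⁴, (u²²)²⁰ = u³, (u²²)²¹ = u², (u²²)²² = u, (u²²)²³ = e.
The smallest positive k with (u²²)ᵏ = e is 23.

Answer: 23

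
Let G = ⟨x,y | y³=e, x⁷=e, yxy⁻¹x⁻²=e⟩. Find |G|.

Enumerate words in the generators, reducing via the relations: the distinct elements are
  {e, x, y, xy, x², x³, x⁴, x⁵, x⁶, y², xy², x²y, x³y, x⁴y, x⁵y, x⁶y, x²y², x³y², x⁴y², x⁵y², x⁶y²}.
No further products give new elements, so |G| = 21.

Answer: 21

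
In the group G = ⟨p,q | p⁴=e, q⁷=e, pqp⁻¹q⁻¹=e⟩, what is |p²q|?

Compute successive powers until reaching e:
  (p²q)¹ = p²q, (p²q)² = q², (p²q)³ = p²q³, (p²q)⁴ = q⁴, (p²q)⁵ = p²q⁵, (p²q)⁶ = q⁶, (p²q)⁷ = p², (p²q)⁸ = q, (p²q)⁹ = p²q², (p²q)¹⁰ = q³, (p²q)¹¹ = p²q⁴, (p²q)¹² = q⁵, (p²q)¹³ = p²q⁶, (p²q)¹⁴ = e.
The smallest positive k with (p²q)ᵏ = e is 14.

Answer: 14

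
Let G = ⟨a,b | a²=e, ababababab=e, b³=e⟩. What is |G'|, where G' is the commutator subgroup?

G' = [G, G] is generated by all commutators. The generator-pair commutators are: [a, b] = abab².
The subgroup they normally generate is {e, a, b, b², ab, aba, abab, ababa, b²ab²a, b²ab², b²a, ab², ba, bab, baba, ab²ab²a, ab²ab², ab²a, b²ab, b²aba, b²abab, bab²ab², bab²a, bab², abab², ab²ab, ab²aba, ab²abab, abab²ab², abab²a, b²ab²ab, abab²ab, abab²aba, abab²abab, b²ab²abab², b²ab²aba, b²ab²abab, b²abab²ab², b²abab²a, b²abab², babab², bab²ab, bab²aba, bab²abab, babab²ab², babab²a, babab²ab, ab²abab²ab², ab²abab²a, ab²abab², b²abab²ab, b²abab²aba, bab²abab²a, bab²abab², ab²abab²ab, ab²abab²aba, abab²abab²a, abab²abab², abab²abab²ab, bab²abab²ab}, of order 60.
Check: |G/G'| = 60/60 = 1 is the order of the abelianisation.

Answer: 60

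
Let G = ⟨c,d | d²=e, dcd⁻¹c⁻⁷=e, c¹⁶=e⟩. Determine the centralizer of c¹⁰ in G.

⟨c¹⁰⟩ ⊆ C_G(c¹⁰) since powers of c¹⁰ commute with c¹⁰; so |C_G(c¹⁰)| ≥ |⟨c¹⁰⟩| = 8.
By orbit–stabilizer, |C_G(c¹⁰)| = |G| / |conj. class of c¹⁰| = 32 / 2 = 16.
The 16 elements commuting with c¹⁰ are {e, c, c², c³, c⁴, c⁵, c⁶, c⁷, c⁸, c⁹, c¹⁰, c¹¹, c¹², c¹³, c¹⁴, c¹⁵}.

Answer: {e, c, c², c³, c⁴, c⁵, c⁶, c⁷, c⁸, c⁹, c¹⁰, c¹¹, c¹², c¹³, c¹⁴, c¹⁵}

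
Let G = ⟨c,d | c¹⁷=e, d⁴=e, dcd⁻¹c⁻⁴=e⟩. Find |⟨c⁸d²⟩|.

|⟨c⁸d²⟩| equals the order of c⁸d². Compute successive powers until reaching e:
  (c⁸d²)¹ = c⁸d², (c⁸d²)² = e.
The smallest positive k with (c⁸d²)ᵏ = e is 2, so |⟨c⁸d²⟩| = 2.

Answer: 2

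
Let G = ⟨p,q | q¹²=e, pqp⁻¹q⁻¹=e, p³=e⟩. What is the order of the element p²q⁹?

Compute successive powers until reaching e:
  (p²q⁹)¹ = p²q⁹, (p²q⁹)² = pq⁶, (p²q⁹)³ = q³, (p²q⁹)⁴ = p², (p²q⁹)⁵ = pq⁹, (p²q⁹)⁶ = q⁶, (p²q⁹)⁷ = p²q³, (p²q⁹)⁸ = p, (p²q⁹)⁹ = q⁹, (p²q⁹)¹⁰ = p²q⁶, (p²q⁹)¹¹ = pq³, (p²q⁹)¹² = e.
The smallest positive k with (p²q⁹)ᵏ = e is 12.

Answer: 12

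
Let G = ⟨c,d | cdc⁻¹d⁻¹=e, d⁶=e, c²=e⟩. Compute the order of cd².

Compute successive powers until reaching e:
  (cd²)¹ = cd², (cd²)² = d⁴, (cd²)³ = c, (cd²)⁴ = d², (cd²)⁵ = cd⁴, (cd²)⁶ = e.
The smallest positive k with (cd²)ᵏ = e is 6.

Answer: 6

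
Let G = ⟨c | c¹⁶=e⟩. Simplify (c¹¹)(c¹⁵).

Compute (c¹¹) · (c¹⁵) by multiplying left to right and reducing via the relations at each step:
  (c¹¹) · c¹⁵ = c¹⁰

Answer: c¹⁰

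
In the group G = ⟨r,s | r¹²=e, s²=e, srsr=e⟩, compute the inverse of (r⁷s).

The order of (r⁷s) is 2 (smallest k with (r⁷s)ᵏ = e), so (r⁷s)⁻¹ = (r⁷s)¹ = r⁷s.
Check: (r⁷s) · (r⁷s) → (r⁷s) · r⁷ = s;   s · s = e, giving e as required.

Answer: r⁷s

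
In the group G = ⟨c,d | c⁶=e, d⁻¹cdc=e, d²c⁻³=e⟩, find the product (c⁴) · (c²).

Compute (c⁴) · (c²) by multiplying left to right and reducing via the relations at each step:
  (c⁴) · c² = e

Answer: e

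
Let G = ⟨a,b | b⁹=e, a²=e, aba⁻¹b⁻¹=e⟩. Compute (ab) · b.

Compute (ab) · b by multiplying left to right and reducing via the relations at each step:
  (ab) · b = ab²

Answer: ab²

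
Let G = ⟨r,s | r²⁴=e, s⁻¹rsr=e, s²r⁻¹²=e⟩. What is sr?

Compute s · r by multiplying left to right and reducing via the relations at each step:
  s · r = r¹¹s⁻¹

Answer: r¹¹s⁻¹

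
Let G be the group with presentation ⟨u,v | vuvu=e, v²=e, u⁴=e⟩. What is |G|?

Enumerate words in the generators, reducing via the relations: the distinct elements are
  {e, u, v, uv, u², u³, u²v, u³v}.
No further products give new elements, so |G| = 8.

Answer: 8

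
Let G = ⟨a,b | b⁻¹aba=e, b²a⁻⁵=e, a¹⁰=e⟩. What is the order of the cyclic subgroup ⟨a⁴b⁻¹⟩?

|⟨a⁴b⁻¹⟩| equals the order of a⁴b⁻¹. Compute successive powers until reaching e:
  (a⁴b⁻¹)¹ = a⁴b⁻¹, (a⁴b⁻¹)² = a⁵, (a⁴b⁻¹)³ = a⁴b, (a⁴b⁻¹)⁴ = e.
The smallest positive k with (a⁴b⁻¹)ᵏ = e is 4, so |⟨a⁴b⁻¹⟩| = 4.

Answer: 4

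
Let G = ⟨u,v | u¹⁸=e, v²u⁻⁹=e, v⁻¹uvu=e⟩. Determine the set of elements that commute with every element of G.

An element z ∈ Z(G) iff z commutes with every generator.
For example u⁹ is central: (u⁹)·u = u¹⁰ = u·(u⁹); (u⁹)·v = v⁻¹ = v·(u⁹).
Whereas u ∉ Z(G) since u·v = uv ≠ u⁸v⁻¹ = v·u.
Checking each of the 36 elements this way gives Z(G) = {e, u⁹}, of order 2.

Answer: {e, u⁹}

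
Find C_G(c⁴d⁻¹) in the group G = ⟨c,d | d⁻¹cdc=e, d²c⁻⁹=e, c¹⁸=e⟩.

⟨c⁴d⁻¹⟩ ⊆ C_G(c⁴d⁻¹) since powers of c⁴d⁻¹ commute with c⁴d⁻¹; so |C_G(c⁴d⁻¹)| ≥ |⟨c⁴d⁻¹⟩| = 4.
By orbit–stabilizer, |C_G(c⁴d⁻¹)| = |G| / |conj. class of c⁴d⁻¹| = 36 / 9 = 4.
The 4 elements commuting with c⁴d⁻¹ are {e, c⁹, c⁴d, c⁴d⁻¹}.

Answer: {e, c⁹, c⁴d, c⁴d⁻¹}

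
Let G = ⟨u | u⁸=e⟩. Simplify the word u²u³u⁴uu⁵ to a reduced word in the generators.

Multiply left to right, reducing at each step:
  (u²) · u³ = u⁵
  (u⁵) · u⁴ = u
  u · u = u²
  (u²) · u⁵ = u⁷

Answer: u⁷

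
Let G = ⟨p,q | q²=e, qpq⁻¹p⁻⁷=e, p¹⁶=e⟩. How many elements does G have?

Enumerate words in the generators, reducing via the relations: the distinct elements are
  {e, p, q, pq, p², p³, p⁴, p⁵, p⁶, p⁷, p⁸, p⁹, p²q, p³q, p¹², p¹³, p¹¹, p¹⁰, p¹⁴, p¹⁵, p⁴q, p⁵q, p⁶q, p⁷q, p⁸q, p⁹q, p¹²q, p¹³q, p¹¹q, p¹⁰q, p¹⁴q, p¹⁵q}.
No further products give new elements, so |G| = 32.

Answer: 32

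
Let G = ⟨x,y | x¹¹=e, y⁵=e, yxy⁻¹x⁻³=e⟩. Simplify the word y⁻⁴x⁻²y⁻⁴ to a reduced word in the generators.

Multiply left to right, reducing at each step:
  y · x⁻² = x⁵y
  (x⁵y) · y⁻⁴ = x⁵y²

Answer: x⁵y²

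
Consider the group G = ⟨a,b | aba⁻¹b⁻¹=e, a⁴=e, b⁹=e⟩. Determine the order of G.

Enumerate words in the generators, reducing via the relations: the distinct elements are
  {a, b, e, ab, a², a³, b², b³, b⁴, b⁵, b⁶, b⁷, b⁸, ab², ab³, ab⁴, ab⁵, ab⁶, ab⁷, ab⁸, a²b, a³b, a²b², a²b³, a²b⁴, a²b⁵, a²b⁶, a²b⁷, a²b⁸, a³b², a³b³, a³b⁴, a³b⁵, a³b⁶, a³b⁷, a³b⁸}.
No further products give new elements, so |G| = 36.

Answer: 36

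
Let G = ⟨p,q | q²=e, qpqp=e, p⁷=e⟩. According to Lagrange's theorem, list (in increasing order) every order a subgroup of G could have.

|G| = 14 = 2 · 7. By Lagrange's theorem the order of any subgroup divides 14; the divisors of 14 are 1, 2, 7, 14.

Answer: 1, 2, 7, 14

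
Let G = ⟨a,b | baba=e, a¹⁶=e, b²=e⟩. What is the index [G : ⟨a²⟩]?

First find ord(a²) by computing successive powers:
  (a²)¹ = a², (a²)² = a⁴, (a²)³ = a⁶, (a²)⁴ = a⁸, (a²)⁵ = a¹⁰, (a²)⁶ = a¹², (a²)⁷ = a¹⁴, (a²)⁸ = e.
So |⟨a²⟩| = ord(a²) = 8. With |G| = 32, by Lagrange [G : ⟨a²⟩] = 32/8 = 4.

Answer: 4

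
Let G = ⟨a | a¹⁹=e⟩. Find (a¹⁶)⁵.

Compute successive powers of (a¹⁶), reducing at each step:
  (a¹⁶)²: (a¹⁶) · a¹⁶ = a¹³
  (a¹⁶)³: (a¹³) · a¹⁶ = a¹⁰
  (a¹⁶)⁴: (a¹⁰) · a¹⁶ = a⁷
  (a¹⁶)⁵: (a⁷) · a¹⁶ = a⁴

Answer: a⁴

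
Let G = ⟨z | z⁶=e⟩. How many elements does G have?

G is generated by a single element, so G is cyclic. The relator gives z⁶ = e and no smaller power is forced to be e, so the 6 powers {e, z, z², z³, z⁴, z⁵} are distinct. Hence |G| = 6.

Answer: 6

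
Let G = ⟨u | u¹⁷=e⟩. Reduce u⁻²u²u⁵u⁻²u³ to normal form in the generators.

Multiply left to right, reducing at each step:
  (u¹⁵) · u² = e
  e · u⁵ = u⁵
  (u⁵) · u⁻² = u³
  (u³) · u³ = u⁶

Answer: u⁶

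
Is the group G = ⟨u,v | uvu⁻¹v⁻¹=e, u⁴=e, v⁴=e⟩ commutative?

Each pair of generators commutes: u·v = uv = v·u. Since the generators pairwise commute, every element of G commutes with every other, so G is abelian.

Answer: Yes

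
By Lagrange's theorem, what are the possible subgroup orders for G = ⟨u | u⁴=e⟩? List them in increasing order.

|G| = 4 = 2². By Lagrange's theorem the order of any subgroup divides 4; the divisors of 4 are 1, 2, 4.

Answer: 1, 2, 4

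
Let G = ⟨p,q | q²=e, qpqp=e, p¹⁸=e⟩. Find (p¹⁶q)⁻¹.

The order of (p¹⁶q) is 2 (smallest k with (p¹⁶q)ᵏ = e), so (p¹⁶q)⁻¹ = (p¹⁶q)¹ = p¹⁶q.
Check: (p¹⁶q) · (p¹⁶q) → (p¹⁶q) · p¹⁶ = q;   q · q = e, giving e as required.

Answer: p¹⁶q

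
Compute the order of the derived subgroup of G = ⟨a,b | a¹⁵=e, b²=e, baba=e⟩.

G' = [G, G] is generated by all commutators. The generator-pair commutators are: [a, b] = a².
The subgroup they normally generate is {e, a, a², a³, a⁴, a⁵, a⁶, a⁷, a⁸, a⁹, a¹⁰, a¹¹, a¹², a¹³, a¹⁴}, of order 15.
Check: |G/G'| = 30/15 = 2 is the order of the abelianisation.

Answer: 15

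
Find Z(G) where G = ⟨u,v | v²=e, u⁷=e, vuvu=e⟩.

An element z ∈ Z(G) iff z commutes with every generator.
For example e is central: e·u = u = u·e; e·v = v = v·e.
Whereas u ∉ Z(G) since u·v = uv ≠ u⁶v = v·u.
Checking each of the 14 elements this way gives Z(G) = {e}, of order 1.

Answer: {e}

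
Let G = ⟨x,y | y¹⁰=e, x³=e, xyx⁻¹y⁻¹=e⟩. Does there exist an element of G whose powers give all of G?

|G| = 30. The element xy has order 30 (its powers give 30 distinct elements), so ⟨xy⟩ = G and G is cyclic.

Answer: Yes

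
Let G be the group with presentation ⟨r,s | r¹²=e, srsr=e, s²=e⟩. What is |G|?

Enumerate words in the generators, reducing via the relations: the distinct elements are
  {e, r, s, rs, r², r³, r⁴, r⁵, r⁶, r⁷, r⁸, r⁹, r²s, r³s, r¹¹, r¹⁰, r⁴s, r⁵s, r⁶s, r⁷s, r⁸s, r⁹s, r¹¹s, r¹⁰s}.
No further products give new elements, so |G| = 24.

Answer: 24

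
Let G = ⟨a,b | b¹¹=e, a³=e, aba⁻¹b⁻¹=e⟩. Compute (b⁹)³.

Compute successive powers of (b⁹), reducing at each step:
  (b⁹)²: (b⁹) · b⁹ = b⁷
  (b⁹)³: (b⁷) · b⁹ = b⁵

Answer: b⁵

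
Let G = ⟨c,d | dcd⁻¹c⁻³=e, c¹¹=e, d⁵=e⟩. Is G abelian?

c·d = cd but d·c = c³d, so c·d ≠ d·c and G is not abelian.

Answer: No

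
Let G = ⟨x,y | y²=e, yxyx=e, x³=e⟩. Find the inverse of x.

The order of x is 3 (smallest k with xᵏ = e), so x⁻¹ = x² = x².
Check: x · (x²) → x · x² = e, giving e as required.

Answer: x²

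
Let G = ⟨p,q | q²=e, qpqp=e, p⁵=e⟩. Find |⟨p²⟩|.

|⟨p²⟩| equals the order of p². Compute successive powers until reaching e:
  (p²)¹ = p², (p²)² = p⁴, (p²)³ = p, (p²)⁴ = p³, (p²)⁵ = e.
The smallest positive k with (p²)ᵏ = e is 5, so |⟨p²⟩| = 5.

Answer: 5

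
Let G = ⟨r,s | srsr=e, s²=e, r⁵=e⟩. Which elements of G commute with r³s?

⟨r³s⟩ ⊆ C_G(r³s) since powers of r³s commute with r³s; so |C_G(r³s)| ≥ |⟨r³s⟩| = 2.
By orbit–stabilizer, |C_G(r³s)| = |G| / |conj. class of r³s| = 10 / 5 = 2.
The 2 elements commuting with r³s are {e, r³s}.

Answer: {e, r³s}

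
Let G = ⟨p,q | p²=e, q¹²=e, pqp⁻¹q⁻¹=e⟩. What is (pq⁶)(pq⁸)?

Compute (pq⁶) · (pq⁸) by multiplying left to right and reducing via the relations at each step:
  (pq⁶) · p = q⁶
  (q⁶) · q⁸ = q²

Answer: q²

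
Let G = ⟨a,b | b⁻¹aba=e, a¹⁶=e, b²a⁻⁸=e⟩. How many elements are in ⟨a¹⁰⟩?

|⟨a¹⁰⟩| equals the order of a¹⁰. Compute successive powers until reaching e:
  (a¹⁰)¹ = a¹⁰, (a¹⁰)² = a⁴, (a¹⁰)³ = a¹⁴, (a¹⁰)⁴ = a⁸, (a¹⁰)⁵ = a², (a¹⁰)⁶ = a¹², (a¹⁰)⁷ = a⁶, (a¹⁰)⁸ = e.
The smallest positive k with (a¹⁰)ᵏ = e is 8, so |⟨a¹⁰⟩| = 8.

Answer: 8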